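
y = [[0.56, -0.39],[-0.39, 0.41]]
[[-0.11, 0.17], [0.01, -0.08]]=y @ [[-0.51, 0.51], [-0.46, 0.29]]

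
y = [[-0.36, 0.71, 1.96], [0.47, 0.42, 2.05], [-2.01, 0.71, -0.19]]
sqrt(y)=[[(1.3-0.02j), (-0.23+0.02j), (0.92+0.01j)],[(2.03-0.04j), -0.62+0.04j, 0.53+0.02j],[-1.74+0.01j, (0.94-0.01j), (0.95-0j)]]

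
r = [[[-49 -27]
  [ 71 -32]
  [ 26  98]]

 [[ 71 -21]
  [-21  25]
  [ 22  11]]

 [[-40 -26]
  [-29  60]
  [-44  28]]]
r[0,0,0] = -49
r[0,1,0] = 71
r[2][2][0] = -44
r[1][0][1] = -21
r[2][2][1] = 28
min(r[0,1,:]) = -32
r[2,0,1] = -26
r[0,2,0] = 26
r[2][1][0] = -29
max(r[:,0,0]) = 71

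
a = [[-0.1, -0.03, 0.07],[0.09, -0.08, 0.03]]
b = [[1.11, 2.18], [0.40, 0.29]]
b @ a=[[0.09, -0.21, 0.14], [-0.01, -0.04, 0.04]]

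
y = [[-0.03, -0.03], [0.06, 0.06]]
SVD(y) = [[-0.45, 0.89], [0.89, 0.45]] @ diag([0.09486832980505136, 1.3270163403454485e-17]) @ [[0.71, 0.71], [-0.71, 0.71]]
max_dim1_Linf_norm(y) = 0.06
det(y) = 0.00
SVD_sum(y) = [[-0.03, -0.03],[0.06, 0.06]] + [[-0.0, 0.0], [-0.0, 0.00]]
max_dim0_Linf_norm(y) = 0.06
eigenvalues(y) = [0.0, 0.03]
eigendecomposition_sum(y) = [[0.0, 0.0], [-0.00, -0.00]] + [[-0.03, -0.03], [0.06, 0.06]]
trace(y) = 0.03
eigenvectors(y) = [[-0.71, 0.45], [0.71, -0.89]]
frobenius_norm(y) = 0.09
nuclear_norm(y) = 0.09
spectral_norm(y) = 0.09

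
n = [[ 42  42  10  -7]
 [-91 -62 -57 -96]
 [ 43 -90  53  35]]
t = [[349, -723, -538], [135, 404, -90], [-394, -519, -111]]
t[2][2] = -111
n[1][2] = -57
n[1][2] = -57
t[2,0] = -394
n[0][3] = -7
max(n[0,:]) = 42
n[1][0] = -91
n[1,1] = -62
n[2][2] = 53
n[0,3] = -7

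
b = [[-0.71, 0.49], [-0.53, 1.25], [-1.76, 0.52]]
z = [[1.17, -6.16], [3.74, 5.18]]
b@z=[[1.0, 6.91],[4.05, 9.74],[-0.11, 13.54]]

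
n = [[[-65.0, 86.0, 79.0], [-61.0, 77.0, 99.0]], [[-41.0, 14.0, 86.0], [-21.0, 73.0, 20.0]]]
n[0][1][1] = 77.0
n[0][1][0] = -61.0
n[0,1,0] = -61.0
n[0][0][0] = -65.0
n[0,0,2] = 79.0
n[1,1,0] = -21.0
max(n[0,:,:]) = 99.0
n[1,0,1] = 14.0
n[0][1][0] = -61.0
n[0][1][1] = 77.0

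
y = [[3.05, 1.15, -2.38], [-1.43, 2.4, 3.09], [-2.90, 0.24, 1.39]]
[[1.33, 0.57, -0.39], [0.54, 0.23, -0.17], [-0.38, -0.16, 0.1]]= y@[[0.08, 0.03, -0.02], [0.53, 0.23, -0.16], [-0.2, -0.09, 0.06]]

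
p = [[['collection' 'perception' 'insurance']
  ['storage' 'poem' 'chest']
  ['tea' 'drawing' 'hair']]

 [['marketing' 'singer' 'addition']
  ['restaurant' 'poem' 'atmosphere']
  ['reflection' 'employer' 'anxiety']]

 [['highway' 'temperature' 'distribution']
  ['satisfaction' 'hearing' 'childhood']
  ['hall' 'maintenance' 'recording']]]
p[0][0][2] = 'insurance'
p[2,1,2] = 'childhood'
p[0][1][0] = 'storage'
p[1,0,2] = 'addition'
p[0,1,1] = 'poem'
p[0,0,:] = ['collection', 'perception', 'insurance']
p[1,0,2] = 'addition'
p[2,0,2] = 'distribution'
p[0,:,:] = [['collection', 'perception', 'insurance'], ['storage', 'poem', 'chest'], ['tea', 'drawing', 'hair']]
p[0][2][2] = 'hair'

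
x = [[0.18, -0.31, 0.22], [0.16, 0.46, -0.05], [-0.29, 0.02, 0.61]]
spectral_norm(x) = 0.72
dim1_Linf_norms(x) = [0.31, 0.46, 0.61]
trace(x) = 1.25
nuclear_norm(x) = 1.53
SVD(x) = [[-0.33, 0.50, -0.8], [0.37, -0.71, -0.60], [-0.87, -0.49, 0.05]] @ diag([0.7168579231584932, 0.529788758560751, 0.28042572868328336]) @ [[0.35,0.35,-0.87], [0.22,-0.93,-0.29], [-0.91,-0.09,-0.4]]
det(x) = 0.11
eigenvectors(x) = [[(0.72+0j),(0.72-0j),0.35+0.00j], [(-0.18-0.3j),(-0.18+0.3j),0.27+0.00j], [0.38+0.46j,(0.38-0.46j),(0.9+0j)]]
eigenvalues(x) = [(0.37+0.27j), (0.37-0.27j), (0.5+0j)]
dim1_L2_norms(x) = [0.42, 0.49, 0.68]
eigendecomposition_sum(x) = [[(0.1+0.27j), -0.26+0.20j, (0.04-0.17j)], [(0.09-0.11j), 0.15+0.06j, (-0.08+0.03j)], [-0.12+0.21j, -0.26-0.06j, 0.13-0.06j]] + [[0.10-0.27j, (-0.26-0.2j), (0.04+0.17j)], [(0.09+0.11j), (0.15-0.06j), -0.08-0.03j], [-0.12-0.21j, -0.26+0.06j, (0.13+0.06j)]] + [[(-0.02+0j), (0.21+0j), (0.14-0j)],  [-0.02+0.00j, 0.16+0.00j, (0.11-0j)],  [(-0.05+0j), (0.55+0j), 0.36-0.00j]]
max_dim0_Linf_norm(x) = 0.61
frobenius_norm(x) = 0.93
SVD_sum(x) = [[-0.08,-0.08,0.21], [0.09,0.09,-0.23], [-0.22,-0.22,0.54]] + [[0.06, -0.25, -0.08], [-0.08, 0.35, 0.11], [-0.06, 0.24, 0.08]] + [[0.2, 0.02, 0.09], [0.15, 0.02, 0.07], [-0.01, -0.0, -0.01]]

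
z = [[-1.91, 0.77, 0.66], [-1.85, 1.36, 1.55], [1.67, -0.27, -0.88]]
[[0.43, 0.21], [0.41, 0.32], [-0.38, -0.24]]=z @ [[-0.23, -0.07],  [-0.01, -0.03],  [-0.0, 0.15]]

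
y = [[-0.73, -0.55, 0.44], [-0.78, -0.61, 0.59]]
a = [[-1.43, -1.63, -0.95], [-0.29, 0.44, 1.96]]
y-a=[[0.7, 1.08, 1.39],  [-0.49, -1.05, -1.37]]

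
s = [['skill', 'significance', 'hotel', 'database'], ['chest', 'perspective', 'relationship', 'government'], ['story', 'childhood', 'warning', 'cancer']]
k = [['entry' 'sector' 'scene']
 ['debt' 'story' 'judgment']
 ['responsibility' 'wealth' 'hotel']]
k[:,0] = ['entry', 'debt', 'responsibility']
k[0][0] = 'entry'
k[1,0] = 'debt'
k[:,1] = ['sector', 'story', 'wealth']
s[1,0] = 'chest'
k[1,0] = 'debt'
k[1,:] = ['debt', 'story', 'judgment']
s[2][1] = 'childhood'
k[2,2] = 'hotel'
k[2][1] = 'wealth'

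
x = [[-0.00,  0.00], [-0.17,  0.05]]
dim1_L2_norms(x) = [0.0, 0.18]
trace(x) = 0.05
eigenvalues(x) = [0.05, -0.0]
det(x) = 0.00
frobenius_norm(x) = 0.18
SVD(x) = [[0.00, -1.00], [-1.00, 0.00]] @ diag([0.17720045146669353, 0.0]) @ [[0.96, -0.28], [0.28, 0.96]]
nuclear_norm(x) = 0.18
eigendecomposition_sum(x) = [[0.00,0.00], [-0.17,0.05]] + [[-0.00, -0.0], [-0.0, -0.0]]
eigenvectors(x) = [[0.00, 0.28],  [1.0, 0.96]]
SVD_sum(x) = [[0.00, 0.00], [-0.17, 0.05]] + [[-0.0, -0.00], [0.00, 0.0]]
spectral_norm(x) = 0.18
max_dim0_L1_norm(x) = 0.17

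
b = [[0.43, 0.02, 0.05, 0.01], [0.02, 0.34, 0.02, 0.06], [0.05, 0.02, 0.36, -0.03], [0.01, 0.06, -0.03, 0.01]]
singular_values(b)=[0.46, 0.35, 0.34, 0.0]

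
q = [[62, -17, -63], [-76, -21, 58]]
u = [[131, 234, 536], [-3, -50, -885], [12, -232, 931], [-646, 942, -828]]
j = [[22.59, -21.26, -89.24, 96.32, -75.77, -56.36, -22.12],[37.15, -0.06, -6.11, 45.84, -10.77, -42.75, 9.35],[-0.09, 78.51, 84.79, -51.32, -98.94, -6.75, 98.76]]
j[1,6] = 9.35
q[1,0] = -76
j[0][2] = -89.24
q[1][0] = -76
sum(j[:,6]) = 85.99000000000001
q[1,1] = -21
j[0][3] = 96.32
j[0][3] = 96.32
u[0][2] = 536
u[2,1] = -232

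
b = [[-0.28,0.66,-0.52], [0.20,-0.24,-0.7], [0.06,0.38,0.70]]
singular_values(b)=[1.12, 0.84, 0.21]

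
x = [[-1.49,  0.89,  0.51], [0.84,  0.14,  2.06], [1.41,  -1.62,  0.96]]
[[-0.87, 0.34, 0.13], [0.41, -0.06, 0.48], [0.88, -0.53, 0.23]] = x@[[0.53,-0.09,-0.01], [-0.09,0.24,-0.01], [-0.01,-0.01,0.24]]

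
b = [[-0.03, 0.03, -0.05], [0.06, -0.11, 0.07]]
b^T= [[-0.03, 0.06], [0.03, -0.11], [-0.05, 0.07]]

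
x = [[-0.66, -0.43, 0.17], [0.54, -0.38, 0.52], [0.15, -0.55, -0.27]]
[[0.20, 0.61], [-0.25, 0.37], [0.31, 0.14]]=x@ [[-0.21, -0.35], [-0.36, -0.65], [-0.53, 0.60]]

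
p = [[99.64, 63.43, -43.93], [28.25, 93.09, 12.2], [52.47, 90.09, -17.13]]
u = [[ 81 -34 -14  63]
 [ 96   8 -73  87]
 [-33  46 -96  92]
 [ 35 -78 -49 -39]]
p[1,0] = 28.25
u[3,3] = -39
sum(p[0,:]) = 119.13999999999999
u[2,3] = 92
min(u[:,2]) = -96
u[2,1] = 46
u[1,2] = -73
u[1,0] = 96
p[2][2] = -17.13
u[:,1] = [-34, 8, 46, -78]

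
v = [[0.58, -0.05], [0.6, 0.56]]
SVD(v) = [[-0.52, -0.86],[-0.86, 0.52]] @ diag([0.9313257971809347, 0.38096228094825413]) @ [[-0.87, -0.49], [-0.49, 0.87]]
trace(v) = 1.14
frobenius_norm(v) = 1.01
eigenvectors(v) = [[0.02+0.28j, 0.02-0.28j], [(0.96+0j), 0.96-0.00j]]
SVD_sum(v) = [[0.42, 0.23], [0.70, 0.39]] + [[0.16, -0.28], [-0.1, 0.17]]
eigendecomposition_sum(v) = [[0.29+0.07j, -0.03+0.08j], [(0.3-0.99j), (0.28+0.1j)]] + [[0.29-0.07j,(-0.03-0.08j)], [(0.3+0.99j),0.28-0.10j]]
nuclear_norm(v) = 1.31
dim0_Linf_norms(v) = [0.6, 0.56]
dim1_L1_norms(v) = [0.63, 1.16]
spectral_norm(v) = 0.93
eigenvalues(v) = [(0.57+0.17j), (0.57-0.17j)]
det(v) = 0.35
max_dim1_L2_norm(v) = 0.82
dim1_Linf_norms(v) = [0.58, 0.6]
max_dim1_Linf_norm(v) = 0.6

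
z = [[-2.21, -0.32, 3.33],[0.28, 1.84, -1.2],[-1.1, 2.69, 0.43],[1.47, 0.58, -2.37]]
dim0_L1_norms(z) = [5.06, 5.43, 7.33]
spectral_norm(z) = 5.14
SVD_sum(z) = [[-2.12, -0.64, 3.33], [0.76, 0.23, -1.2], [-0.27, -0.08, 0.43], [1.51, 0.45, -2.37]] + [[-0.09,0.32,0.0],[-0.48,1.61,0.0],[-0.83,2.77,0.00],[-0.04,0.13,0.0]] + [[0.0, 0.00, 0.00], [-0.0, -0.00, -0.00], [0.0, 0.0, 0.00], [0.00, 0.00, 0.00]]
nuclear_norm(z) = 8.51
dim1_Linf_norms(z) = [3.33, 1.84, 2.69, 2.37]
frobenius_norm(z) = 6.14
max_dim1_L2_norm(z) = 4.01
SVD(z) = [[-0.78, -0.10, -0.22], [0.28, -0.5, 0.63], [-0.10, -0.86, -0.31], [0.55, -0.04, -0.68]] @ diag([5.138350883435973, 3.364809862925807, 0.0021874757040306887]) @ [[0.53,0.16,-0.83],[0.29,-0.96,-0.00],[-0.80,-0.24,-0.55]]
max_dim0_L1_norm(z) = 7.33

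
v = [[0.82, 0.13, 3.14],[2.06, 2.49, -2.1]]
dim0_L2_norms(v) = [2.22, 2.49, 3.78]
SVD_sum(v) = [[-0.70, -1.09, 1.85],[1.10, 1.72, -2.92]] + [[1.52, 1.22, 1.29], [0.96, 0.77, 0.82]]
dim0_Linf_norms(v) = [2.06, 2.49, 3.14]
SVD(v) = [[-0.54, 0.84], [0.84, 0.54]] @ diag([4.214599795832965, 2.764009508117643]) @ [[0.31, 0.48, -0.82], [0.65, 0.52, 0.55]]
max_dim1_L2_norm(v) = 3.85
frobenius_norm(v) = 5.04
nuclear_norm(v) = 6.98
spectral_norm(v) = 4.21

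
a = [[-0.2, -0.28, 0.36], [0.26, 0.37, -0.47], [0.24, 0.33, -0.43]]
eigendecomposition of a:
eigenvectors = [[0.49, -0.78, 0.46], [-0.63, -0.20, -0.81], [-0.60, -0.59, -0.35]]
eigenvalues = [-0.28, 0.0, 0.02]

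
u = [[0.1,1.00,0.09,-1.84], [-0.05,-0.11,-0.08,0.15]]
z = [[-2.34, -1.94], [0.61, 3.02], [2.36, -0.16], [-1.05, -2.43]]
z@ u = [[-0.14, -2.13, -0.06, 4.01], [-0.09, 0.28, -0.19, -0.67], [0.24, 2.38, 0.23, -4.37], [0.02, -0.78, 0.1, 1.57]]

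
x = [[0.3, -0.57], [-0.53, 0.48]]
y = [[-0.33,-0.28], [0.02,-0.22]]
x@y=[[-0.11, 0.04], [0.18, 0.04]]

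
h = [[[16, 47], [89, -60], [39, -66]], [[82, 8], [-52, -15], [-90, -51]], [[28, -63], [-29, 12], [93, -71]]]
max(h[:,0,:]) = 82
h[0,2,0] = 39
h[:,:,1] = [[47, -60, -66], [8, -15, -51], [-63, 12, -71]]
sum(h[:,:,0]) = 176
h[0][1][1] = -60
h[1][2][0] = -90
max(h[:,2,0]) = 93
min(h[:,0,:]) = -63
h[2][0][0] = 28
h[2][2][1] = -71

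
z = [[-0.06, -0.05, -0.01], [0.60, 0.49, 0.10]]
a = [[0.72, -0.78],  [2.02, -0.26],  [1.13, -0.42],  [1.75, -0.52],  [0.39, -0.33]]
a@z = [[-0.51, -0.42, -0.09], [-0.28, -0.23, -0.05], [-0.32, -0.26, -0.05], [-0.42, -0.34, -0.07], [-0.22, -0.18, -0.04]]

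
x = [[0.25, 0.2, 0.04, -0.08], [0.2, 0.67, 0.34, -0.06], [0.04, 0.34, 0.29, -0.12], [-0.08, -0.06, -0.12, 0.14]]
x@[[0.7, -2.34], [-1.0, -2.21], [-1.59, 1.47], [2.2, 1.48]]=[[-0.26, -1.09], [-1.2, -1.54], [-1.04, -0.60], [0.5, 0.35]]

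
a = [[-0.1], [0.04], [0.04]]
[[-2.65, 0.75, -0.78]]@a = [[0.26]]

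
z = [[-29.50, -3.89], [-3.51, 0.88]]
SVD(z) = [[-0.99, -0.11],[-0.11, 0.99]] @ diag([29.94539383120911, 1.3228712309909367]) @ [[0.99, 0.13], [-0.13, 0.99]]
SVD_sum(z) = [[-29.52,-3.74],[-3.34,-0.42]] + [[0.02, -0.15], [-0.17, 1.3]]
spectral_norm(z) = 29.95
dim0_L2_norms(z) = [29.71, 3.99]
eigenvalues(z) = [-29.94, 1.32]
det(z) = -39.61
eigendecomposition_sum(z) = [[-29.52, -3.73], [-3.36, -0.42]] + [[0.02,-0.16], [-0.15,1.30]]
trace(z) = -28.62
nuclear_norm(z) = 31.27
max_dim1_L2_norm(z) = 29.76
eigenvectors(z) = [[-0.99, 0.13], [-0.11, -0.99]]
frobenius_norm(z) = 29.97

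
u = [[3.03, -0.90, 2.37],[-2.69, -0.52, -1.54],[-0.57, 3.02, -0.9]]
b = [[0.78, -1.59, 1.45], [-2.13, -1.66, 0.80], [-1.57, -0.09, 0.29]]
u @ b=[[0.56, -3.54, 4.36], [1.43, 5.28, -4.76], [-5.46, -4.03, 1.33]]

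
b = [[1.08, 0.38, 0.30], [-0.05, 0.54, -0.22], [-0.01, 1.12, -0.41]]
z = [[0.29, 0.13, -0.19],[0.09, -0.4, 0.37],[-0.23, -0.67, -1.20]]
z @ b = [[0.31, -0.03, 0.14],[0.11, 0.23, -0.04],[-0.20, -1.79, 0.57]]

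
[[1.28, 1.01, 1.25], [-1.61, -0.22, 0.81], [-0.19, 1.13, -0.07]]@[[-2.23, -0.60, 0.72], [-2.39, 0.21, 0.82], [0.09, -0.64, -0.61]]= [[-5.16, -1.36, 0.99],[4.19, 0.40, -1.83],[-2.28, 0.4, 0.83]]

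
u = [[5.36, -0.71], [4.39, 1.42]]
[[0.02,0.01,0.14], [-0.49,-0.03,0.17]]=u @ [[-0.03, 0.0, 0.03], [-0.25, -0.02, 0.03]]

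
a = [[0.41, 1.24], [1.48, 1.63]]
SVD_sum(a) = [[0.74, 1.0], [1.3, 1.77]] + [[-0.33,0.24], [0.18,-0.14]]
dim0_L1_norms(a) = [1.89, 2.87]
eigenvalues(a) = [-0.47, 2.51]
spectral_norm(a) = 2.52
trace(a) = 2.04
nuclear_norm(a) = 2.98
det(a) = -1.17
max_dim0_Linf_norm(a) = 1.63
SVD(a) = [[-0.49, -0.87], [-0.87, 0.49]] @ diag([2.517571382167263, 0.46350224993242034]) @ [[-0.59,  -0.81], [0.81,  -0.59]]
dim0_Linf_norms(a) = [1.48, 1.63]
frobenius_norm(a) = 2.56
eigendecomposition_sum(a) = [[-0.33,0.19], [0.23,-0.14]] + [[0.74, 1.05], [1.25, 1.77]]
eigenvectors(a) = [[-0.82, -0.51], [0.58, -0.86]]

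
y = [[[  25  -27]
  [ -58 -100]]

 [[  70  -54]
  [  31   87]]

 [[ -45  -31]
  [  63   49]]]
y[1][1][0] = 31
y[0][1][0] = -58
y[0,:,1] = [-27, -100]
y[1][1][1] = 87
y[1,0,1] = -54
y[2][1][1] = 49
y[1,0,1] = -54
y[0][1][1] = -100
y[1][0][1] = -54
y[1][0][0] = 70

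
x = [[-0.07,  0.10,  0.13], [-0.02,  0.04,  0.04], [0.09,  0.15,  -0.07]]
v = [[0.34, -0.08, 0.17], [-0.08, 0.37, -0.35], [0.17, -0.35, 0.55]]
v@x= [[-0.01, 0.06, 0.03],[-0.03, -0.05, 0.03],[0.04, 0.09, -0.03]]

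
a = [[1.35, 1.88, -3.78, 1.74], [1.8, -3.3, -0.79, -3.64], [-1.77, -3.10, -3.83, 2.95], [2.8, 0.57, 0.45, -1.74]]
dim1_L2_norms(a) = [4.76, 5.29, 6.01, 3.38]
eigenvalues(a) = [(1.81+0.82j), (1.81-0.82j), (-5.57+1.34j), (-5.57-1.34j)]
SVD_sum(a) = [[-1.0, -0.31, -1.87, 2.02], [0.77, 0.24, 1.44, -1.55], [-1.83, -0.56, -3.42, 3.69], [0.84, 0.26, 1.58, -1.71]] + [[-0.10, 0.54, 0.24, 0.26], [0.7, -3.92, -1.74, -1.86], [0.38, -2.12, -0.94, -1.00], [0.07, -0.38, -0.17, -0.18]] + [[2.6,1.56,-2.06,-0.38], [0.49,0.29,-0.39,-0.07], [-0.51,-0.31,0.41,0.08], [1.51,0.91,-1.20,-0.22]] + [[-0.15, 0.09, -0.10, -0.15], [-0.16, 0.09, -0.1, -0.16], [0.19, -0.11, 0.12, 0.19], [0.37, -0.22, 0.24, 0.37]]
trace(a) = -7.52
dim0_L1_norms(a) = [7.72, 8.85, 8.85, 10.07]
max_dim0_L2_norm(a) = 5.46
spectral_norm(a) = 6.99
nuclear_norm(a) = 17.58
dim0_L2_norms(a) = [4.0, 4.94, 5.46, 5.29]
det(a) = 129.86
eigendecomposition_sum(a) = [[1.48-1.54j,0.83-1.40j,(-0.92+1.53j),(-0.42+2.04j)], [0.03+0.52j,0.11+0.38j,-0.12-0.42j,-0.29-0.42j], [-0.12-0.51j,(-0.17-0.36j),(0.19+0.4j),0.36+0.36j], [0.84-1.39j,0.38-1.18j,(-0.43+1.29j),0.03+1.58j]] + [[(1.48+1.54j), (0.83+1.4j), (-0.92-1.53j), (-0.42-2.04j)], [0.03-0.52j, 0.11-0.38j, (-0.12+0.42j), -0.29+0.42j], [-0.12+0.51j, -0.17+0.36j, 0.19-0.40j, (0.36-0.36j)], [(0.84+1.39j), 0.38+1.18j, -0.43-1.29j, 0.03-1.58j]] + [[(-0.81+0.06j), (0.11-1.83j), (-0.97-1.39j), 1.29-0.23j], [(0.87+0.68j), (-1.76+1.76j), (-0.28+2.29j), -1.53-0.93j], [(-0.77+0.71j), -1.38-1.92j, -2.10-0.62j, 1.11-1.29j], [0.56-0.03j, -0.10+1.26j, 0.65+0.98j, (-0.9+0.14j)]] + [[-0.81-0.06j, (0.11+1.83j), (-0.97+1.39j), (1.29+0.23j)], [0.87-0.68j, -1.76-1.76j, -0.28-2.29j, -1.53+0.93j], [-0.77-0.71j, -1.38+1.92j, (-2.1+0.62j), (1.11+1.29j)], [0.56+0.03j, (-0.1-1.26j), 0.65-0.98j, (-0.9-0.14j)]]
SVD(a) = [[0.42, -0.12, -0.84, -0.32],  [-0.32, 0.87, -0.16, -0.34],  [0.77, 0.47, 0.17, 0.4],  [-0.36, 0.09, -0.49, 0.79]] @ diag([6.993030614806973, 5.433102255258214, 4.37663552480768, 0.7809508225694617]) @ [[-0.34, -0.10, -0.63, 0.69],[0.15, -0.83, -0.37, -0.39],[-0.71, -0.42, 0.56, 0.10],[0.60, -0.35, 0.39, 0.6]]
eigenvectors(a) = [[(-0.77+0j),  -0.77-0.00j,  -0.33+0.30j,  (-0.33-0.3j)], [(0.13-0.14j),  (0.13+0.14j),  0.61+0.00j,  0.61-0.00j], [(-0.1+0.16j),  -0.10-0.16j,  (-0.09+0.57j),  (-0.09-0.57j)], [(-0.57+0.13j),  -0.57-0.13j,  (0.24-0.2j),  0.24+0.20j]]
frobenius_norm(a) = 9.91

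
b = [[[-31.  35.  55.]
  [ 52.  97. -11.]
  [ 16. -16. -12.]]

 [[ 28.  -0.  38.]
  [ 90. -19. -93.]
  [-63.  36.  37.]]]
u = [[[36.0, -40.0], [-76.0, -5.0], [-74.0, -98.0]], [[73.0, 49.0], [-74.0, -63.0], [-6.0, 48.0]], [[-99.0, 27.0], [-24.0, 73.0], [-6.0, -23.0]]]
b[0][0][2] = 55.0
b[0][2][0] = 16.0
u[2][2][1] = -23.0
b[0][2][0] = 16.0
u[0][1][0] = -76.0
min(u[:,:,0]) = -99.0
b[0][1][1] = 97.0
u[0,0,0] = 36.0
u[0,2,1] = -98.0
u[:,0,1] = [-40.0, 49.0, 27.0]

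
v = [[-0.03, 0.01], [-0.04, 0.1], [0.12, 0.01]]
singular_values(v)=[0.13, 0.09]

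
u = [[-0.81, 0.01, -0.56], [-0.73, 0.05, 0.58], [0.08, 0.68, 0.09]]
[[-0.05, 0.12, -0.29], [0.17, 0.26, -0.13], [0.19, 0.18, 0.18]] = u @ [[-0.07, -0.24, 0.28], [0.26, 0.28, 0.22], [0.19, 0.13, 0.11]]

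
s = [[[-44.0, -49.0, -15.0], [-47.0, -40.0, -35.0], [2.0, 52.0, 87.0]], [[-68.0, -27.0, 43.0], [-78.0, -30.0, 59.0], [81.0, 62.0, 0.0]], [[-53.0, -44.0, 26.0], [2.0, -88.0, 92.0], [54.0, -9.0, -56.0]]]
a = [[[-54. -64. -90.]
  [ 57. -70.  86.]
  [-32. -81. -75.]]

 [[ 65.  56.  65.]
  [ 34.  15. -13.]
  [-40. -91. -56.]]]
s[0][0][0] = -44.0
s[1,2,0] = 81.0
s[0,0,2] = -15.0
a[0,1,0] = 57.0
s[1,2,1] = 62.0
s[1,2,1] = 62.0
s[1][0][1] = -27.0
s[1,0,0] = -68.0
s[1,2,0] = 81.0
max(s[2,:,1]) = -9.0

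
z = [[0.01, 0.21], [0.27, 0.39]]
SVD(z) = [[-0.37, -0.93], [-0.93, 0.37]] @ diag([0.5083420414618461, 0.10386707313871246]) @ [[-0.50, -0.87], [0.87, -0.5]]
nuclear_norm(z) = 0.61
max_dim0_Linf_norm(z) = 0.39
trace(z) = 0.40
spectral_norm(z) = 0.51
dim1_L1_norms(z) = [0.22, 0.66]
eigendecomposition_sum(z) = [[-0.08, 0.04], [0.05, -0.02]] + [[0.09, 0.17], [0.22, 0.41]]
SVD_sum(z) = [[0.09, 0.16],  [0.24, 0.41]] + [[-0.08, 0.05], [0.03, -0.02]]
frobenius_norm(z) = 0.52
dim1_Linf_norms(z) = [0.21, 0.39]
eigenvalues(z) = [-0.1, 0.5]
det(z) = -0.05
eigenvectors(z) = [[-0.88,  -0.39], [0.48,  -0.92]]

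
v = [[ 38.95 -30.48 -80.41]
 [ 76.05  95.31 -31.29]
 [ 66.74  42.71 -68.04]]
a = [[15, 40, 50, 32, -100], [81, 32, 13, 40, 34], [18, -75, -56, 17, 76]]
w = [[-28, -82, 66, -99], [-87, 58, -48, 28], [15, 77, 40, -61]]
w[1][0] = -87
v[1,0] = 76.05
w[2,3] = -61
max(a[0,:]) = 50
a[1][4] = 34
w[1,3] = 28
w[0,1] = -82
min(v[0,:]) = -80.41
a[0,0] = 15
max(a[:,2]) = 50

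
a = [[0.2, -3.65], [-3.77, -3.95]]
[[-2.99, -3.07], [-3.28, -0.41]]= a @ [[0.01, -0.73], [0.82, 0.8]]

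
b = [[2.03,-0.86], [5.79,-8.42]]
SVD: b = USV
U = [[-0.18,-0.98], [-0.98,0.18]]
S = [10.39, 1.17]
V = [[-0.58, 0.81], [-0.81, -0.58]]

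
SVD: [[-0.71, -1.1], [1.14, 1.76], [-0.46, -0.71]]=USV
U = [[-0.5, -0.86],[0.80, -0.45],[-0.32, 0.23]]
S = [2.61, 0.0]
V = [[0.54,0.84], [-0.84,0.54]]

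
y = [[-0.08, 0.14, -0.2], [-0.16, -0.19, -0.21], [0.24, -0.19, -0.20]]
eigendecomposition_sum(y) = [[-0.04+0.13j, (0.08+0j), (-0.09-0.02j)], [-0.10-0.00j, (0.02+0.06j), -0.00-0.07j], [(0.1+0.03j), -0.06j, (-0.01+0.07j)]] + [[(-0.04-0.13j), (0.08-0j), -0.09+0.02j], [(-0.1+0j), (0.02-0.06j), -0.00+0.07j], [(0.1-0.03j), 0.06j, (-0.01-0.07j)]] + [[0.00-0.00j,-0.02-0.00j,-0.02+0.00j], [(0.04-0j),-0.22-0.00j,(-0.2+0j)], [(0.04-0j),-0.19-0.00j,-0.17+0.00j]]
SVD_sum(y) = [[0.01, -0.03, -0.04], [0.05, -0.15, -0.19], [0.06, -0.19, -0.24]] + [[-0.17, 0.05, -0.08], [-0.16, 0.05, -0.08], [0.15, -0.04, 0.07]] + [[0.07,0.12,-0.08], [-0.05,-0.09,0.06], [0.03,0.05,-0.03]]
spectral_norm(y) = 0.40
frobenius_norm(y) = 0.55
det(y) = -0.03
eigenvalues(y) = [(-0.04+0.26j), (-0.04-0.26j), (-0.39+0j)]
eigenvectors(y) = [[-0.68+0.00j, (-0.68-0j), (0.08+0j)], [-0.15-0.48j, (-0.15+0.48j), (0.75+0j)], [(0.03+0.53j), 0.03-0.53j, 0.65+0.00j]]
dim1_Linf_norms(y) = [0.2, 0.21, 0.24]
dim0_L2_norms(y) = [0.3, 0.3, 0.35]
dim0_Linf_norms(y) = [0.24, 0.19, 0.21]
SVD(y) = [[0.13, 0.61, -0.78], [0.61, 0.58, 0.55], [0.79, -0.54, -0.29]] @ diag([0.4041414420475693, 0.3131016936705252, 0.2100881344587548]) @ [[0.2, -0.61, -0.77], [-0.87, 0.25, -0.43], [-0.45, -0.75, 0.48]]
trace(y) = -0.47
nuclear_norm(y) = 0.93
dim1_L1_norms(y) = [0.42, 0.56, 0.63]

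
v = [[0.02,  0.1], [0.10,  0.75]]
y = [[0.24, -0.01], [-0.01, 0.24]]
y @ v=[[0.00, 0.02], [0.02, 0.18]]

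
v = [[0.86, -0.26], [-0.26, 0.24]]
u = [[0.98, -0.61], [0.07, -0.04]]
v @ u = [[0.82, -0.51], [-0.24, 0.15]]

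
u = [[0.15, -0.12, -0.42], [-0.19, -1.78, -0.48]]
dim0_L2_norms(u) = [0.24, 1.78, 0.64]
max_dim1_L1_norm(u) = 2.45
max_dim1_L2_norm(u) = 1.85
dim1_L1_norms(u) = [0.69, 2.45]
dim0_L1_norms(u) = [0.34, 1.9, 0.9]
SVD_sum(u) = [[-0.02, -0.21, -0.06],[-0.17, -1.77, -0.52]] + [[0.17, 0.09, -0.36], [-0.02, -0.01, 0.04]]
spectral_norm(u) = 1.87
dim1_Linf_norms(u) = [0.42, 1.78]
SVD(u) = [[-0.12,-0.99],  [-0.99,0.12]] @ diag([1.8656545205587287, 0.4093082089560131]) @ [[0.09, 0.96, 0.28],  [-0.42, -0.22, 0.88]]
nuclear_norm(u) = 2.27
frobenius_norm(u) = 1.91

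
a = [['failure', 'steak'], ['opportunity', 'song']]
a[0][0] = 'failure'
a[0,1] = 'steak'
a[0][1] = 'steak'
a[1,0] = 'opportunity'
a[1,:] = ['opportunity', 'song']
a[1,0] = 'opportunity'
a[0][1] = 'steak'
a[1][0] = 'opportunity'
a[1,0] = 'opportunity'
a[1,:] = ['opportunity', 'song']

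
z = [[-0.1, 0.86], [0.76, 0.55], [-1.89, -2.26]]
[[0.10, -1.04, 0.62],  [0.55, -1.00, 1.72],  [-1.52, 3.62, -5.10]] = z@[[0.59,  -0.41,  1.61], [0.18,  -1.26,  0.91]]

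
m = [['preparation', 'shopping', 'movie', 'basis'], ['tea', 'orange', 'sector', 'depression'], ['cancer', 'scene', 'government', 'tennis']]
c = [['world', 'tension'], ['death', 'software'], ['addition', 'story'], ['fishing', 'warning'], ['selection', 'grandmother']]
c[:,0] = ['world', 'death', 'addition', 'fishing', 'selection']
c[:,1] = ['tension', 'software', 'story', 'warning', 'grandmother']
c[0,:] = ['world', 'tension']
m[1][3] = 'depression'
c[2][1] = 'story'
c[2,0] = 'addition'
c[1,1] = 'software'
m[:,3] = ['basis', 'depression', 'tennis']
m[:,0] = ['preparation', 'tea', 'cancer']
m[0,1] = 'shopping'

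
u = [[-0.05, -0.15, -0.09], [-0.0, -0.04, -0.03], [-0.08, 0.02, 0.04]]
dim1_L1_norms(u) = [0.29, 0.07, 0.14]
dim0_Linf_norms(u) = [0.08, 0.15, 0.09]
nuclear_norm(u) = 0.28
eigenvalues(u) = [-0.12, 0.07, 0.0]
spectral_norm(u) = 0.19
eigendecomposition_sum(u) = [[-0.07, -0.12, -0.06], [-0.01, -0.02, -0.01], [-0.03, -0.06, -0.03]] + [[0.02, -0.03, -0.03],  [0.01, -0.02, -0.02],  [-0.05, 0.08, 0.07]] + [[0.0, -0.0, -0.0], [-0.00, 0.00, 0.0], [0.0, -0.00, -0.0]]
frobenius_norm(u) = 0.21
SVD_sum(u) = [[-0.04, -0.15, -0.09], [-0.01, -0.04, -0.03], [0.00, 0.02, 0.01]] + [[-0.01, 0.0, 0.0],[0.01, -0.00, -0.0],[-0.08, 0.00, 0.03]] + [[0.00, -0.0, 0.0], [-0.0, 0.00, -0.00], [-0.00, 0.00, -0.00]]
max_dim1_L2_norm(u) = 0.18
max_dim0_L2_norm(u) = 0.16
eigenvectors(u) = [[-0.89,-0.37,0.23], [-0.16,-0.25,-0.56], [-0.43,0.9,0.80]]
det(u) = -0.00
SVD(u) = [[-0.96, 0.15, -0.24], [-0.26, -0.12, 0.96], [0.11, 0.98, 0.15]] @ diag([0.18903927860900188, 0.09089836056556835, 0.0012803083535194303]) @ [[0.21, 0.83, 0.52], [-0.94, 0.03, 0.33], [-0.26, 0.56, -0.79]]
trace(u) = -0.05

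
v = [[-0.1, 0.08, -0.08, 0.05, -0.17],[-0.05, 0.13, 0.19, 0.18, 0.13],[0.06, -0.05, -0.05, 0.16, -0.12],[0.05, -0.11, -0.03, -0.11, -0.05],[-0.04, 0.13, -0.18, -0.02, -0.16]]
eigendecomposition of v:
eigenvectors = [[(0.2+0.08j), 0.20-0.08j, -0.74+0.00j, 0.80+0.00j, 0.80-0.00j],[(0.61+0j), (0.61-0j), (0.14+0j), 0.32+0.17j, (0.32-0.17j)],[0.09+0.55j, 0.09-0.55j, -0.17+0.00j, (0.01+0.24j), 0.01-0.24j],[-0.20+0.18j, -0.20-0.18j, 0.10+0.00j, (-0.24-0.21j), -0.24+0.21j],[0.03-0.44j, 0.03+0.44j, -0.62+0.00j, (0.03-0.27j), (0.03+0.27j)]]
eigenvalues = [(0.09+0.12j), (0.09-0.12j), (-0.28+0j), (-0.09+0.04j), (-0.09-0.04j)]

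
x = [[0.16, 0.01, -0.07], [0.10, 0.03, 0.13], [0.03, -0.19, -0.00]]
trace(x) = 0.19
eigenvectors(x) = [[(0.89+0j),(0.13+0.18j),0.13-0.18j], [(0.38+0j),0.01-0.64j,(0.01+0.64j)], [-0.24+0.00j,0.74+0.00j,(0.74-0j)]]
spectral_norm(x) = 0.20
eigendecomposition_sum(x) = [[(0.16+0j), (0.04+0j), -0.03+0.00j], [(0.07+0j), 0.02+0.00j, -0.01+0.00j], [-0.04-0.00j, (-0.01+0j), (0.01+0j)]] + [[0.00+0.01j, (-0.02-0.02j), (-0.02+0.01j)],  [0.02-0.03j, 0.01+0.08j, 0.07+0.00j],  [(0.04+0.02j), -0.09+0.01j, (-0+0.08j)]] + [[0.00-0.01j,(-0.02+0.02j),(-0.02-0.01j)], [0.02+0.03j,(0.01-0.08j),(0.07-0j)], [0.04-0.02j,-0.09-0.01j,(-0-0.08j)]]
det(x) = 0.01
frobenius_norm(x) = 0.31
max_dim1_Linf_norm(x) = 0.19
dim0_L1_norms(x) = [0.29, 0.23, 0.2]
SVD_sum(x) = [[0.03,-0.06,-0.01], [0.0,-0.00,-0.00], [0.08,-0.16,-0.02]] + [[0.11, 0.06, 0.03], [0.11, 0.06, 0.03], [-0.05, -0.02, -0.01]] + [[0.01, 0.02, -0.09], [-0.01, -0.02, 0.1], [-0.00, -0.01, 0.03]]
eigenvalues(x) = [(0.18+0j), 0.17j, -0.17j]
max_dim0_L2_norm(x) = 0.19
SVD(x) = [[-0.38, 0.68, 0.62], [-0.02, 0.67, -0.74], [-0.93, -0.29, -0.24]] @ diag([0.19524357687945515, 0.19072096224768695, 0.14458720637259936]) @ [[-0.46, 0.88, 0.12], [0.88, 0.43, 0.2], [0.13, 0.2, -0.97]]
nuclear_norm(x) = 0.53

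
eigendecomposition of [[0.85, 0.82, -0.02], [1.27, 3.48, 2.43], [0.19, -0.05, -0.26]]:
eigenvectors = [[0.27, 0.76, 0.59], [0.96, -0.55, -0.6], [0.0, 0.34, 0.55]]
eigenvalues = [3.83, 0.24, -0.0]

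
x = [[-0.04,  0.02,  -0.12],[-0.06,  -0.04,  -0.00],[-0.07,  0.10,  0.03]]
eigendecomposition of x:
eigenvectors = [[(-0.58+0j),(-0.71+0j),-0.71-0.00j],[(0.23+0j),-0.33-0.48j,(-0.33+0.48j)],[(0.78+0j),(-0.3+0.27j),-0.30-0.27j]]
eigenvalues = [(0.11+0j), (-0.08+0.06j), (-0.08-0.06j)]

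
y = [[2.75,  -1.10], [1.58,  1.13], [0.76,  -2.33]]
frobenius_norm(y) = 4.31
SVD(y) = [[-0.82, -0.23], [-0.20, -0.74], [-0.54, 0.63]] @ diag([3.5467791211843482, 2.443902180024966]) @ [[-0.84, 0.54], [-0.54, -0.84]]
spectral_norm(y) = 3.55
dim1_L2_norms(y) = [2.96, 1.94, 2.45]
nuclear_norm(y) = 5.99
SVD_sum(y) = [[2.44, -1.58], [0.6, -0.39], [1.6, -1.03]] + [[0.31, 0.48], [0.98, 1.52], [-0.84, -1.3]]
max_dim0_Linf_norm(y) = 2.75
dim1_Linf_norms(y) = [2.75, 1.58, 2.33]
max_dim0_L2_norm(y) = 3.26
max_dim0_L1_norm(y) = 5.09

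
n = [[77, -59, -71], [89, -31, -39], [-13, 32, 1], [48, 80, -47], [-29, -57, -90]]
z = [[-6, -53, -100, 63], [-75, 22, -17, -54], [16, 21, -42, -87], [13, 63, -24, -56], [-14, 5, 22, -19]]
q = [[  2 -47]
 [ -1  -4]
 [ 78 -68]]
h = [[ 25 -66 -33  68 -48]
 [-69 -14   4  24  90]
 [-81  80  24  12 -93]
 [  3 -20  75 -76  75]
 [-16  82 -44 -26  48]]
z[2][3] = -87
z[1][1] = 22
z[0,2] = -100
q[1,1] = -4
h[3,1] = -20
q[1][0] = -1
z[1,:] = [-75, 22, -17, -54]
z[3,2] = -24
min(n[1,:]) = -39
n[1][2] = -39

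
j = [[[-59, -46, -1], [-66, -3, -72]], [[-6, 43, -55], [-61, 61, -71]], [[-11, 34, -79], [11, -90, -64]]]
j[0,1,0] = -66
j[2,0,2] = -79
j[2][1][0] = 11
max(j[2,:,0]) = 11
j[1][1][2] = -71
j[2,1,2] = -64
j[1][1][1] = 61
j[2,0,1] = 34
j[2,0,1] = 34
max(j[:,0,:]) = 43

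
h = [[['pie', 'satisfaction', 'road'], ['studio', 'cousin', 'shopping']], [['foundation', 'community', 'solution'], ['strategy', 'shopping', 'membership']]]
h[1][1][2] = 'membership'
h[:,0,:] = [['pie', 'satisfaction', 'road'], ['foundation', 'community', 'solution']]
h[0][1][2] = 'shopping'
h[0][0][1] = 'satisfaction'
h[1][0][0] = 'foundation'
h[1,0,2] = 'solution'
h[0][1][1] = 'cousin'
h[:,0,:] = [['pie', 'satisfaction', 'road'], ['foundation', 'community', 'solution']]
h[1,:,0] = ['foundation', 'strategy']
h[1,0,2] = 'solution'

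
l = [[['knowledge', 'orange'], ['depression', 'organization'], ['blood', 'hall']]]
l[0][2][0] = 'blood'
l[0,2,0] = 'blood'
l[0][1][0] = 'depression'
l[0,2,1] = 'hall'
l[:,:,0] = [['knowledge', 'depression', 'blood']]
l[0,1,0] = 'depression'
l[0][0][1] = 'orange'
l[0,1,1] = 'organization'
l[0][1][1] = 'organization'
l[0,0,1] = 'orange'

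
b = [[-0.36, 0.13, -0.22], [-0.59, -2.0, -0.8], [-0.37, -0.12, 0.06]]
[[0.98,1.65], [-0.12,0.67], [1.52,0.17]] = b @ [[-3.89, -1.63], [0.36, 1.68], [2.12, -3.84]]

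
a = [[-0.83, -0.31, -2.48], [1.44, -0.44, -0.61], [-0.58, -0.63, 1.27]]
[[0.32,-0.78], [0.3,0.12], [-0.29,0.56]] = a@ [[0.13, 0.11], [-0.01, -0.35], [-0.17, 0.32]]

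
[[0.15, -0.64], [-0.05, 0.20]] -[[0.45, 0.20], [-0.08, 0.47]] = [[-0.3, -0.84], [0.03, -0.27]]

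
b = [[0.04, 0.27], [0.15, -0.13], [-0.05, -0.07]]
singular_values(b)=[0.31, 0.16]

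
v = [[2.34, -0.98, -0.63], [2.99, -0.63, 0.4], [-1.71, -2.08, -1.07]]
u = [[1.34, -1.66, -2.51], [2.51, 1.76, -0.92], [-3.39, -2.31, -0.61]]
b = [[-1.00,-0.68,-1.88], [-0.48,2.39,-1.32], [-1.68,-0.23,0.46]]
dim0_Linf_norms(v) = [2.99, 2.08, 1.07]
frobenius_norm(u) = 6.19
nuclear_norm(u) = 9.23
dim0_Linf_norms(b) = [1.68, 2.39, 1.88]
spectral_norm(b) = 2.87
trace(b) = 1.85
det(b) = -10.21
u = v + b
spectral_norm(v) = 4.18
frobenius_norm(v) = 4.97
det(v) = 5.66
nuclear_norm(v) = 7.33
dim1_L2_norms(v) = [2.61, 3.08, 2.9]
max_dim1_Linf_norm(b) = 2.39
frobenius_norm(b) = 3.97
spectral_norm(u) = 5.13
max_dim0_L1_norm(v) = 7.04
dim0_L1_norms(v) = [7.04, 3.69, 2.1]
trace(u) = 2.49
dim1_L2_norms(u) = [3.29, 3.2, 4.15]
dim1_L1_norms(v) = [3.95, 4.02, 4.86]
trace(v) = 0.64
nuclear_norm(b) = 6.70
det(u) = -12.43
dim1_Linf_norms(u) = [2.51, 2.51, 3.39]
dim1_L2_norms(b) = [2.24, 2.77, 1.76]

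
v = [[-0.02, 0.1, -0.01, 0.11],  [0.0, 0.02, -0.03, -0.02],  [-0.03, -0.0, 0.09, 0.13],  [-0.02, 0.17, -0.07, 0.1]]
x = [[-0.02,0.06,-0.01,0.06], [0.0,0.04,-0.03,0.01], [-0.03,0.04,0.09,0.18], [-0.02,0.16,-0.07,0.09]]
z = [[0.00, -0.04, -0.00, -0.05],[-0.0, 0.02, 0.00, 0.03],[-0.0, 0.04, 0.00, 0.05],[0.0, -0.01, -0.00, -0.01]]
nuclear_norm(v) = 0.43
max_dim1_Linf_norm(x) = 0.18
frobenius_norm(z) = 0.10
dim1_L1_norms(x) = [0.15, 0.08, 0.34, 0.34]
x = v + z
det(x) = 0.00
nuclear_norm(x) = 0.43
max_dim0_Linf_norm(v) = 0.17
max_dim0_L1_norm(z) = 0.14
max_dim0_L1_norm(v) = 0.36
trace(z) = 0.01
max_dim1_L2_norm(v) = 0.21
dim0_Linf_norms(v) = [0.03, 0.17, 0.09, 0.13]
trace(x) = 0.20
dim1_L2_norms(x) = [0.09, 0.05, 0.21, 0.2]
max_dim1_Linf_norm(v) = 0.17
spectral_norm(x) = 0.26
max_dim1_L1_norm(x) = 0.34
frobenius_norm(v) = 0.31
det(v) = -0.00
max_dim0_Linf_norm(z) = 0.05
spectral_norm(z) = 0.10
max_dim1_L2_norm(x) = 0.21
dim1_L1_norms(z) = [0.09, 0.05, 0.09, 0.02]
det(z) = 0.00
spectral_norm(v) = 0.26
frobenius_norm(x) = 0.30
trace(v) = 0.19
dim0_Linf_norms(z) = [0.0, 0.04, 0.0, 0.05]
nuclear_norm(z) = 0.10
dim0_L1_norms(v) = [0.07, 0.29, 0.2, 0.36]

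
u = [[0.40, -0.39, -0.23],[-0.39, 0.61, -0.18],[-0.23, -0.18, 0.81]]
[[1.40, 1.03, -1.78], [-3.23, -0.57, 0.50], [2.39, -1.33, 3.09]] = u @ [[1.75, 2.62, -2.92], [-3.38, 0.51, -0.18], [2.70, -0.78, 2.95]]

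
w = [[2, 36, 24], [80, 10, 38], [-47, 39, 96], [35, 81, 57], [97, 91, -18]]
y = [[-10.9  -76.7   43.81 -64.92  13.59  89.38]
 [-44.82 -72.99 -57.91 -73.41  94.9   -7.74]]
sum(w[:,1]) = 257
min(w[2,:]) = -47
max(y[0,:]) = 89.38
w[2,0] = -47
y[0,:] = [-10.9, -76.7, 43.81, -64.92, 13.59, 89.38]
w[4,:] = [97, 91, -18]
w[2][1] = 39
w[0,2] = 24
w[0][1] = 36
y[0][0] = -10.9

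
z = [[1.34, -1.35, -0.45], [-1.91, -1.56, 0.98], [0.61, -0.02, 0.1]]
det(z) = -1.693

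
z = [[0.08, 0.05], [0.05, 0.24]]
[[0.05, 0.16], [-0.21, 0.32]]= z @ [[1.35, 1.34], [-1.17, 1.05]]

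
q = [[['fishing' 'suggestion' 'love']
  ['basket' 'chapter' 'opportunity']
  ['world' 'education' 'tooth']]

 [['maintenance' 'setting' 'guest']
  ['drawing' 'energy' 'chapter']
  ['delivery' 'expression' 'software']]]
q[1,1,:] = ['drawing', 'energy', 'chapter']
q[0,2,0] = 'world'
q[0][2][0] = 'world'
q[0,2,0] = 'world'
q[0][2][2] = 'tooth'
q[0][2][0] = 'world'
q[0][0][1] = 'suggestion'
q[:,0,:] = [['fishing', 'suggestion', 'love'], ['maintenance', 'setting', 'guest']]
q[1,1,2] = 'chapter'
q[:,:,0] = [['fishing', 'basket', 'world'], ['maintenance', 'drawing', 'delivery']]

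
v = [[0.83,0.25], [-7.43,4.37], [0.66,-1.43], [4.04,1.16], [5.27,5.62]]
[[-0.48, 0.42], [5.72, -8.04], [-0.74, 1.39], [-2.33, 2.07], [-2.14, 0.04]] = v@[[-0.64, 0.70], [0.22, -0.65]]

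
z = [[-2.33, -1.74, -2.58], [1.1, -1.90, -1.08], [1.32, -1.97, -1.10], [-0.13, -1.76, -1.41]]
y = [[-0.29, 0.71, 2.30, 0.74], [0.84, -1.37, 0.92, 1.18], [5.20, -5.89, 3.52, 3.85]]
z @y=[[-14.2, 15.93, -16.04, -13.71], [-7.53, 9.75, -3.02, -5.59], [-7.76, 10.12, -2.65, -5.58], [-8.77, 10.62, -6.88, -7.6]]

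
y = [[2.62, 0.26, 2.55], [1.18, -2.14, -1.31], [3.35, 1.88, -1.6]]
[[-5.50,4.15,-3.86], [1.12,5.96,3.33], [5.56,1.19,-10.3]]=y@[[0.05, 1.59, -1.50],[0.91, -2.03, -2.56],[-2.30, 0.2, 0.29]]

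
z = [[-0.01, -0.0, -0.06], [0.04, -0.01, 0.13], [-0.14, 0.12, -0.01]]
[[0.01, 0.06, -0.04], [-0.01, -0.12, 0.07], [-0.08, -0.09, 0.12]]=z @[[0.72, -0.44, 0.13], [0.13, -1.31, 1.17], [-0.26, -0.90, 0.58]]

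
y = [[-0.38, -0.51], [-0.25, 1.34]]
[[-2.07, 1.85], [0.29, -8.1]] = y @ [[4.13, 2.59],[0.99, -5.56]]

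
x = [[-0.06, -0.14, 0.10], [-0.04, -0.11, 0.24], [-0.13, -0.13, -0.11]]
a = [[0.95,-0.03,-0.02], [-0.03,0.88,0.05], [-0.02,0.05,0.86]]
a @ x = [[-0.05,-0.13,0.09],[-0.04,-0.1,0.20],[-0.11,-0.11,-0.08]]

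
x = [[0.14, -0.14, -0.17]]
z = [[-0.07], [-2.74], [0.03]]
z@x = [[-0.01,  0.01,  0.01], [-0.38,  0.38,  0.47], [0.0,  -0.0,  -0.01]]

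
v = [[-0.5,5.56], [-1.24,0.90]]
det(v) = 6.444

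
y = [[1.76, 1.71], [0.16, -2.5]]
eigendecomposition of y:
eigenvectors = [[1.0,-0.37],  [0.04,0.93]]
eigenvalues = [1.82, -2.56]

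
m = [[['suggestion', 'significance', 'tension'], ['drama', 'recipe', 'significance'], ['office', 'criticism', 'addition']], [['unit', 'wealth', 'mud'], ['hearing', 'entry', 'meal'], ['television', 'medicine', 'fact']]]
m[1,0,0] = 'unit'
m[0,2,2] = 'addition'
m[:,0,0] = ['suggestion', 'unit']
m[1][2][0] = 'television'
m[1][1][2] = 'meal'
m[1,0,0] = 'unit'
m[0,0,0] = 'suggestion'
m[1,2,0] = 'television'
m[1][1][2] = 'meal'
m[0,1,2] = 'significance'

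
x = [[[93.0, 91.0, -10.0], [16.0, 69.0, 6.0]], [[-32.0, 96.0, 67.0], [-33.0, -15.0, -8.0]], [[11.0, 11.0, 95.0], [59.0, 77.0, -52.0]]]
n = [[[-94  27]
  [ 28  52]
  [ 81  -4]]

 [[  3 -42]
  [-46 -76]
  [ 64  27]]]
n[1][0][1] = -42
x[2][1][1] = 77.0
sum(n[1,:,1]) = -91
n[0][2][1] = -4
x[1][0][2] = 67.0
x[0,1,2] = 6.0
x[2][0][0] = 11.0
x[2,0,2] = 95.0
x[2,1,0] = 59.0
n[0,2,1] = -4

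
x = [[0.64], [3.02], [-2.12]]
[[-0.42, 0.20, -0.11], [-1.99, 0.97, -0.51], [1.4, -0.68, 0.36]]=x @ [[-0.66, 0.32, -0.17]]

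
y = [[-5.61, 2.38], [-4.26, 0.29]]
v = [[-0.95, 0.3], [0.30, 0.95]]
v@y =[[4.05, -2.17], [-5.73, 0.99]]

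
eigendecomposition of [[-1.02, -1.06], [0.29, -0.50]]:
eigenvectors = [[0.89+0.00j, (0.89-0j)],[-0.22-0.41j, (-0.22+0.41j)]]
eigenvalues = [(-0.76+0.49j), (-0.76-0.49j)]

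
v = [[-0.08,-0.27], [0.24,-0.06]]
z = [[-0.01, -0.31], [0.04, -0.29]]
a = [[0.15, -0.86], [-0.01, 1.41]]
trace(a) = 1.56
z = v @ a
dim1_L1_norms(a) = [1.01, 1.42]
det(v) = 0.07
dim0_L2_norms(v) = [0.25, 0.28]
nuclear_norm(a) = 1.78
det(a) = 0.20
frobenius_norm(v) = 0.37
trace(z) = -0.30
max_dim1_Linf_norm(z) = 0.31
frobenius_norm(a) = 1.66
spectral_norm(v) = 0.28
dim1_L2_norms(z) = [0.31, 0.29]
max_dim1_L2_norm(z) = 0.31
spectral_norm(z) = 0.42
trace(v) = -0.14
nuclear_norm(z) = 0.46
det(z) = 0.02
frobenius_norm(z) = 0.43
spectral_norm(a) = 1.65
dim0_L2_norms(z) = [0.04, 0.42]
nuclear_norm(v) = 0.53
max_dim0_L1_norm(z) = 0.6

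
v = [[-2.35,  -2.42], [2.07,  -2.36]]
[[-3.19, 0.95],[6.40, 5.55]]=v@[[2.18, 1.06], [-0.8, -1.42]]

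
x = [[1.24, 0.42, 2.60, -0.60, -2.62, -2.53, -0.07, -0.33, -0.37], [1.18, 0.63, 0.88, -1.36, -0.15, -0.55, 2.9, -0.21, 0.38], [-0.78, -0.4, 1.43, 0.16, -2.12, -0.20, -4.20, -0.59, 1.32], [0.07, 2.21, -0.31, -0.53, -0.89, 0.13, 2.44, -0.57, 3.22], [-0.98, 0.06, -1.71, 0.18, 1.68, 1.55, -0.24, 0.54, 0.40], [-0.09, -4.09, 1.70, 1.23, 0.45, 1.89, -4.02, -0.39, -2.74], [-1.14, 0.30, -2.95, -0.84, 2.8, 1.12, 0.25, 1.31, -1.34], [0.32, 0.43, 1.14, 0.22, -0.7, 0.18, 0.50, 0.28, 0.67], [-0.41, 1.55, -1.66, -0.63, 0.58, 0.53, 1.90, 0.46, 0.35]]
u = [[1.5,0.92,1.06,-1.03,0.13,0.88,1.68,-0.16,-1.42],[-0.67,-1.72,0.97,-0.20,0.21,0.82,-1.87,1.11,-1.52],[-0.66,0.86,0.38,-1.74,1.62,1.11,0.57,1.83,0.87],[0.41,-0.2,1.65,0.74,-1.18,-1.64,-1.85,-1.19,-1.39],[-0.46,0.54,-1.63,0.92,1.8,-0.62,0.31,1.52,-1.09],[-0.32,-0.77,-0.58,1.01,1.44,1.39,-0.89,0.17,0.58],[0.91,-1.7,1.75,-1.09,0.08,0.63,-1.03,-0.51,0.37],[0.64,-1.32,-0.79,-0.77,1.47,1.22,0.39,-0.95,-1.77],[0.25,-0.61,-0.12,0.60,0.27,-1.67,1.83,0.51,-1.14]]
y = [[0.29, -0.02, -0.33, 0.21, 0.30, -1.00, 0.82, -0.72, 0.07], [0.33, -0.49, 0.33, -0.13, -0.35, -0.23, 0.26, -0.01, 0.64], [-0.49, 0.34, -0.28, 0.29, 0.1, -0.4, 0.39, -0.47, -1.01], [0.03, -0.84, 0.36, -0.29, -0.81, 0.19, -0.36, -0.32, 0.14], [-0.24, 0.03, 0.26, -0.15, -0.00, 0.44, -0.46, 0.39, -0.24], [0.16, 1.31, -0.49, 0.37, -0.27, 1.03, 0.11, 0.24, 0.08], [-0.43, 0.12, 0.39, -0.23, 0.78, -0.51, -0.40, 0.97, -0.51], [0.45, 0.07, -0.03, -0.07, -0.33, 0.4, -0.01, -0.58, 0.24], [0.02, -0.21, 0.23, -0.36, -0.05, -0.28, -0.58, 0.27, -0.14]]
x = y @ u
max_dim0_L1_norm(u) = 10.42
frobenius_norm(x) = 13.44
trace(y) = -0.86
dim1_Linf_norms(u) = [1.68, 1.87, 1.83, 1.85, 1.8, 1.44, 1.75, 1.77, 1.83]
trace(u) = 0.97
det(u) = -1810.44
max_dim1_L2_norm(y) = 1.82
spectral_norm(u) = 5.32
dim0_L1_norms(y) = [2.44, 3.43, 2.7, 2.1, 2.99, 4.48, 3.39, 3.97, 3.07]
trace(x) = 7.22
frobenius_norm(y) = 3.99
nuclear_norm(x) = 27.30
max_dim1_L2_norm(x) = 6.98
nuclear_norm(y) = 8.89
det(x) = 0.00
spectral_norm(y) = 2.19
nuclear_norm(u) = 25.91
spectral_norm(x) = 9.41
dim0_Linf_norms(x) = [1.24, 4.09, 2.95, 1.36, 2.8, 2.53, 4.2, 1.31, 3.22]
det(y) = -0.00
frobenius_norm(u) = 9.90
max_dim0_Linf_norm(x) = 4.2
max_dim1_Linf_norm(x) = 4.2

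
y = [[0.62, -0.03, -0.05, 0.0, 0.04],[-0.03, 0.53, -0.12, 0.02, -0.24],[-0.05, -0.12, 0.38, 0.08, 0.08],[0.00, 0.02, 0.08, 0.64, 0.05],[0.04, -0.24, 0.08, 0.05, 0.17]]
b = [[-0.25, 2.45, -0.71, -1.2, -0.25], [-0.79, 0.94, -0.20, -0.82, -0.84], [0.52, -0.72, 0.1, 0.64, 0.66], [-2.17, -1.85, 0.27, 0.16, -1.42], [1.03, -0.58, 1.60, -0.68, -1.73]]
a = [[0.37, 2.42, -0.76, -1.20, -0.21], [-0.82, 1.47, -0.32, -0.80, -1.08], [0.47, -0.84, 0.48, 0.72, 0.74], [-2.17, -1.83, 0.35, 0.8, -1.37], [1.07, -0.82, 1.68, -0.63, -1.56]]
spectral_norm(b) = 3.81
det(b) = -0.00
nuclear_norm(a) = 10.08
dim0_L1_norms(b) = [4.76, 6.54, 2.88, 3.5, 4.9]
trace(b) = -0.78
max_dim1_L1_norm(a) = 6.52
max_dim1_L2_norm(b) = 3.2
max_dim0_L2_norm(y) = 0.65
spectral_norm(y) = 0.73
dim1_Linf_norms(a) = [2.42, 1.47, 0.84, 2.17, 1.68]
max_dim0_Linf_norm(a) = 2.42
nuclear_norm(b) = 9.42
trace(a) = 1.56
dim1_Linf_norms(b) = [2.45, 0.94, 0.72, 2.17, 1.73]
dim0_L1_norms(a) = [4.9, 7.38, 3.59, 4.15, 4.96]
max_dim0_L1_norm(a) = 7.38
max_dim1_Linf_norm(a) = 2.42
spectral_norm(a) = 4.22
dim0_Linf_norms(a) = [2.17, 2.42, 1.68, 1.2, 1.56]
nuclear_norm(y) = 2.34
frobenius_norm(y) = 1.20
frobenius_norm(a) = 5.76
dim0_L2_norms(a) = [2.62, 3.57, 1.96, 1.91, 2.46]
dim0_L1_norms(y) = [0.74, 0.94, 0.71, 0.79, 0.58]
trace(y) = 2.34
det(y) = 0.00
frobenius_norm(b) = 5.50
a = y + b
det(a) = -0.39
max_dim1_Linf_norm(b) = 2.45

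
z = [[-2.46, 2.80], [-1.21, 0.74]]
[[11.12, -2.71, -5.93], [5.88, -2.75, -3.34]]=z@[[-5.25, 3.63, 3.16],[-0.64, 2.22, 0.66]]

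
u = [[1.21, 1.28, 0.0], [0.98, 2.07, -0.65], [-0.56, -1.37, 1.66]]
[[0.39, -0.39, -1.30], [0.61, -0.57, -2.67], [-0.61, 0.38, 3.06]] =u @[[0.14, -0.07, -0.12], [0.17, -0.24, -0.9], [-0.18, 0.01, 1.06]]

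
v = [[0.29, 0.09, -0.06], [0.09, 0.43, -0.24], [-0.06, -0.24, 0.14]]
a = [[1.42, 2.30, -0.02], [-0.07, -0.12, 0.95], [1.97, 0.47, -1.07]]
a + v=[[1.71, 2.39, -0.08], [0.02, 0.31, 0.71], [1.91, 0.23, -0.93]]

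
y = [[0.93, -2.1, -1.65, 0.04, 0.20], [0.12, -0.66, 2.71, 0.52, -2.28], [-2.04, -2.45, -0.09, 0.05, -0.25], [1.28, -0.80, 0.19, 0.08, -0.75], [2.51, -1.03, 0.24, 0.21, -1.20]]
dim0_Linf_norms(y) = [2.51, 2.45, 2.71, 0.52, 2.28]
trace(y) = -0.94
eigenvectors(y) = [[-0.06-0.38j, (-0.06+0.38j), -0.67+0.00j, 0.20+0.00j, (-0.12+0j)],[(-0.55+0j), -0.55-0.00j, 0.41+0.00j, -0.26+0.00j, 0.14+0.00j],[-0.06-0.54j, -0.06+0.54j, 0.16+0.00j, (0.53+0j), -0.34+0.00j],[-0.26-0.07j, -0.26+0.07j, -0.28+0.00j, (0.17+0j), (-0.69+0j)],[(-0.42-0.04j), -0.42+0.04j, (-0.53+0j), 0.76+0.00j, -0.61+0.00j]]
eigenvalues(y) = [(-1.82+2.67j), (-1.82-2.67j), (2.8+0j), (0.01+0j), (-0.11+0j)]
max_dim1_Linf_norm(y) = 2.71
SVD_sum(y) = [[0.12,  -0.08,  0.12,  0.03,  -0.15], [1.51,  -1.07,  1.54,  0.39,  -1.92], [-0.01,  0.01,  -0.01,  -0.00,  0.02], [0.71,  -0.51,  0.73,  0.18,  -0.91], [1.2,  -0.85,  1.22,  0.31,  -1.52]] + [[0.78, -2.05, -1.74, -0.06, 0.35],[-0.40, 1.06, 0.9, 0.03, -0.18],[0.34, -0.9, -0.77, -0.03, 0.15],[0.2, -0.52, -0.45, -0.02, 0.09],[0.31, -0.83, -0.70, -0.02, 0.14]] + [[0.04, 0.03, -0.01, -0.0, 0.01], [-0.99, -0.65, 0.28, 0.05, -0.18], [-2.37, -1.55, 0.68, 0.12, -0.42], [0.36, 0.24, -0.10, -0.02, 0.07], [1.0, 0.65, -0.29, -0.05, 0.18]] + [[-0.0,0.01,-0.01,0.07,-0.01], [-0.00,0.01,-0.01,0.05,-0.00], [0.0,-0.00,0.01,-0.04,0.00], [0.00,-0.01,0.01,-0.07,0.01], [0.0,-0.0,0.01,-0.03,0.0]] + [[-0.0, 0.00, -0.0, -0.0, -0.0], [-0.0, 0.0, -0.0, -0.00, -0.0], [0.0, -0.0, 0.00, 0.0, 0.0], [-0.00, 0.0, -0.0, -0.00, -0.0], [0.0, -0.0, 0.00, 0.00, 0.0]]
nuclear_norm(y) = 11.49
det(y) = -0.03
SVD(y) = [[-0.06,0.77,0.01,0.59,-0.24], [-0.73,-0.40,-0.36,0.40,-0.14], [0.01,0.34,-0.85,-0.34,0.21], [-0.35,0.2,0.13,-0.58,-0.70], [-0.58,0.31,0.36,-0.22,0.62]] @ diag([4.2340029702618045, 3.6662750221715146, 3.455593761325544, 0.12527270795711729, 0.004981460081645897]) @ [[-0.49, 0.35, -0.5, -0.13, 0.62],[0.28, -0.73, -0.62, -0.02, 0.12],[0.80, 0.53, -0.23, -0.04, 0.14],[-0.06, 0.11, -0.20, 0.97, -0.07],[0.19, -0.25, 0.53, 0.21, 0.76]]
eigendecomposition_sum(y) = [[-0.53+0.55j, -0.89-0.16j, (-0.13+0.67j), (0.05+0.16j), (-0.09-0.7j)], [(0.67+0.87j), -0.43+1.24j, 0.92+0.32j, 0.24-0.03j, (-1.02-0.02j)], [(-0.79+0.76j), -1.27-0.28j, (-0.21+0.95j), 0.06+0.23j, -0.09-1.01j], [(0.21+0.49j), -0.35+0.53j, 0.39+0.26j, 0.11+0.01j, (-0.47-0.13j)], [(0.45+0.71j), (-0.4+0.91j), (0.68+0.3j), 0.18-0.01j, -0.77-0.08j]] + [[(-0.53-0.55j),-0.89+0.16j,(-0.13-0.67j),(0.05-0.16j),(-0.09+0.7j)], [0.67-0.87j,(-0.43-1.24j),(0.92-0.32j),(0.24+0.03j),-1.02+0.02j], [-0.79-0.76j,(-1.27+0.28j),(-0.21-0.95j),(0.06-0.23j),-0.09+1.01j], [0.21-0.49j,(-0.35-0.53j),(0.39-0.26j),(0.11-0.01j),-0.47+0.13j], [0.45-0.71j,-0.40-0.91j,0.68-0.30j,(0.18+0.01j),(-0.77+0.08j)]] + [[1.98-0.00j, -0.32-0.00j, -1.40-0.00j, -0.03+0.00j, 0.37-0.00j], [-1.22+0.00j, 0.20+0.00j, 0.86+0.00j, (0.02-0j), (-0.23+0j)], [-0.48+0.00j, 0.08+0.00j, (0.34+0j), (0.01-0j), (-0.09+0j)], [0.82-0.00j, -0.13-0.00j, (-0.58-0j), (-0.01+0j), (0.15-0j)], [1.57-0.00j, (-0.25-0j), (-1.11-0j), -0.02+0.00j, (0.3-0j)]] + [[-0.00-0.00j, (-0+0j), 0.00-0.00j, (-0-0j), 0.00+0.00j], [0.00+0.00j, 0.00-0.00j, (-0+0j), 0.00+0.00j, -0.00-0.00j], [-0.00-0.00j, (-0+0j), 0.00-0.00j, (-0.01-0j), 0.01+0.00j], [-0.00-0.00j, (-0+0j), 0.00-0.00j, (-0-0j), 0j], [(-0-0j), -0.00+0.00j, 0.00-0.00j, -0.01-0.00j, 0.01+0.00j]] + [[0.01+0.00j,(0.01+0j),(-0+0j),(-0.02-0j),0.01-0.00j], [-0.01-0.00j,-0.01-0.00j,0.00-0.00j,(0.03+0j),(-0.01+0j)], [0.02+0.00j,0.01+0.00j,-0.01+0.00j,(-0.07-0j),(0.02-0j)], [0.04+0.00j,(0.03+0j),(-0.01+0j),(-0.13-0j),0.04-0.00j], [(0.03+0j),(0.03+0j),(-0.01+0j),-0.12-0.00j,0.03-0.00j]]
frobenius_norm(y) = 6.58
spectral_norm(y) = 4.23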